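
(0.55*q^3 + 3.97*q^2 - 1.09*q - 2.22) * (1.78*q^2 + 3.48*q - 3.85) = 0.979*q^5 + 8.9806*q^4 + 9.7579*q^3 - 23.0293*q^2 - 3.5291*q + 8.547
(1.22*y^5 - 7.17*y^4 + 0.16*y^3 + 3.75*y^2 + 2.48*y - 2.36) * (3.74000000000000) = 4.5628*y^5 - 26.8158*y^4 + 0.5984*y^3 + 14.025*y^2 + 9.2752*y - 8.8264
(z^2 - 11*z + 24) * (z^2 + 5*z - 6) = z^4 - 6*z^3 - 37*z^2 + 186*z - 144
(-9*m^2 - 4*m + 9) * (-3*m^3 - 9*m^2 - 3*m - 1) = 27*m^5 + 93*m^4 + 36*m^3 - 60*m^2 - 23*m - 9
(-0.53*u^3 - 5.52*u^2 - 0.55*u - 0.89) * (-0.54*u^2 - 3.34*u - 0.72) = 0.2862*u^5 + 4.751*u^4 + 19.1154*u^3 + 6.292*u^2 + 3.3686*u + 0.6408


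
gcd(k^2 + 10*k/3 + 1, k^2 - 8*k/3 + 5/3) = 1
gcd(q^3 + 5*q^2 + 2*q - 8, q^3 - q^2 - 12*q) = 1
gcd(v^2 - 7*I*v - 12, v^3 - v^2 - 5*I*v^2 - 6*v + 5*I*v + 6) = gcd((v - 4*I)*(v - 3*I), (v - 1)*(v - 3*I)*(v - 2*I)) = v - 3*I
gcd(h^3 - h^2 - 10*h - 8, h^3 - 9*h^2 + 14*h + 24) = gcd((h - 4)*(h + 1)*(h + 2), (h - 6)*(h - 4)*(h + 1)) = h^2 - 3*h - 4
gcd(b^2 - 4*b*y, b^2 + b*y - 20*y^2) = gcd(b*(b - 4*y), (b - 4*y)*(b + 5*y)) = -b + 4*y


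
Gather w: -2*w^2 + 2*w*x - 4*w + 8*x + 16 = -2*w^2 + w*(2*x - 4) + 8*x + 16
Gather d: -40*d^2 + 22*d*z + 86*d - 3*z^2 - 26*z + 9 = -40*d^2 + d*(22*z + 86) - 3*z^2 - 26*z + 9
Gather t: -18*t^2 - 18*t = -18*t^2 - 18*t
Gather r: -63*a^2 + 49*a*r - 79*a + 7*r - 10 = -63*a^2 - 79*a + r*(49*a + 7) - 10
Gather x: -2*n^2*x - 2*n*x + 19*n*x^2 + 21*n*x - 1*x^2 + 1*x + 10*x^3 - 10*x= 10*x^3 + x^2*(19*n - 1) + x*(-2*n^2 + 19*n - 9)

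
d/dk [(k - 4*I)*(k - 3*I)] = 2*k - 7*I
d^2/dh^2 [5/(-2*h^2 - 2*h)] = 5*(h*(h + 1) - (2*h + 1)^2)/(h^3*(h + 1)^3)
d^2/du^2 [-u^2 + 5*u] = -2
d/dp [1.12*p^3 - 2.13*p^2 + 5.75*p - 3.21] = 3.36*p^2 - 4.26*p + 5.75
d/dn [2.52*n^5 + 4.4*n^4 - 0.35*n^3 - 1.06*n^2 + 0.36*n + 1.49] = 12.6*n^4 + 17.6*n^3 - 1.05*n^2 - 2.12*n + 0.36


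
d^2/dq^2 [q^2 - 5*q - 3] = 2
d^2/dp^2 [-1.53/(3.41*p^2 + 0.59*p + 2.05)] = (35.581986*p^2 + 6.156414*p - 1.53*(6.82*p + 0.59)*(13.64*p + 1.18) + 21.39093)/(3.41*p^2 + 0.59*p + 2.05)^3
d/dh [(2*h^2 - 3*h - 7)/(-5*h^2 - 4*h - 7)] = (-23*h^2 - 98*h - 7)/(25*h^4 + 40*h^3 + 86*h^2 + 56*h + 49)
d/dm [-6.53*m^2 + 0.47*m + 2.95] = 0.47 - 13.06*m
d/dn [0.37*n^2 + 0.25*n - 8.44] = 0.74*n + 0.25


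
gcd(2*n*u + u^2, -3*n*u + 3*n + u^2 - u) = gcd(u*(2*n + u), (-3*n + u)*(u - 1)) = 1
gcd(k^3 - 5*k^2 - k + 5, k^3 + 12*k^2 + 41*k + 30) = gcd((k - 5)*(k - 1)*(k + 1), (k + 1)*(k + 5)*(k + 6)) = k + 1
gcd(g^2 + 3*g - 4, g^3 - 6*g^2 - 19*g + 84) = g + 4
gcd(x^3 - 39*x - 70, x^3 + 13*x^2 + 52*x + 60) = x^2 + 7*x + 10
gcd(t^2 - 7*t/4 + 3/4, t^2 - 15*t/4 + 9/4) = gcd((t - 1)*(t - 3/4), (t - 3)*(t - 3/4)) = t - 3/4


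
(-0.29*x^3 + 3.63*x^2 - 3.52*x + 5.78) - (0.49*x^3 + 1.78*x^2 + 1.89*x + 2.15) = -0.78*x^3 + 1.85*x^2 - 5.41*x + 3.63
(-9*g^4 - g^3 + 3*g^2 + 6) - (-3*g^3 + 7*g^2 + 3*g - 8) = -9*g^4 + 2*g^3 - 4*g^2 - 3*g + 14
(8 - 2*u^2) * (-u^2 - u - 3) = 2*u^4 + 2*u^3 - 2*u^2 - 8*u - 24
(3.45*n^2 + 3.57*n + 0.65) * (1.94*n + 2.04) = 6.693*n^3 + 13.9638*n^2 + 8.5438*n + 1.326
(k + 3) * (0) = 0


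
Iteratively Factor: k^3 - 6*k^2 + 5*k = (k)*(k^2 - 6*k + 5) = k*(k - 5)*(k - 1)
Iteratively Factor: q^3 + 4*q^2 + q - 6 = (q - 1)*(q^2 + 5*q + 6) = (q - 1)*(q + 3)*(q + 2)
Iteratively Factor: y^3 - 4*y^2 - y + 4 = (y - 4)*(y^2 - 1) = (y - 4)*(y - 1)*(y + 1)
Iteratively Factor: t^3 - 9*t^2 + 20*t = (t)*(t^2 - 9*t + 20) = t*(t - 5)*(t - 4)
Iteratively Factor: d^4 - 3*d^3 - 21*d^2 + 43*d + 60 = (d - 5)*(d^3 + 2*d^2 - 11*d - 12) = (d - 5)*(d - 3)*(d^2 + 5*d + 4) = (d - 5)*(d - 3)*(d + 1)*(d + 4)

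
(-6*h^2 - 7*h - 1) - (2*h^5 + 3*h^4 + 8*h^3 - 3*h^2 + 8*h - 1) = -2*h^5 - 3*h^4 - 8*h^3 - 3*h^2 - 15*h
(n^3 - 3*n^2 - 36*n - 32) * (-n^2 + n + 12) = -n^5 + 4*n^4 + 45*n^3 - 40*n^2 - 464*n - 384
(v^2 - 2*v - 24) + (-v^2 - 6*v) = -8*v - 24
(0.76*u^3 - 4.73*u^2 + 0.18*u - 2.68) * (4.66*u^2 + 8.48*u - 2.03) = 3.5416*u^5 - 15.597*u^4 - 40.8144*u^3 - 1.3605*u^2 - 23.0918*u + 5.4404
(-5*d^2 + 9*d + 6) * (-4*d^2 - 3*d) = 20*d^4 - 21*d^3 - 51*d^2 - 18*d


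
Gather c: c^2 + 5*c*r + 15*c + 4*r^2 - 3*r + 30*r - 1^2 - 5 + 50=c^2 + c*(5*r + 15) + 4*r^2 + 27*r + 44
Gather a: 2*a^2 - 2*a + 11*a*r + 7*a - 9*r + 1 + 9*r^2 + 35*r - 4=2*a^2 + a*(11*r + 5) + 9*r^2 + 26*r - 3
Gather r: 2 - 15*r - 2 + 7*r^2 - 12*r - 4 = 7*r^2 - 27*r - 4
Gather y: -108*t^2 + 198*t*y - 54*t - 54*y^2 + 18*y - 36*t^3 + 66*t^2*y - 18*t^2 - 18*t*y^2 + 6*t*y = -36*t^3 - 126*t^2 - 54*t + y^2*(-18*t - 54) + y*(66*t^2 + 204*t + 18)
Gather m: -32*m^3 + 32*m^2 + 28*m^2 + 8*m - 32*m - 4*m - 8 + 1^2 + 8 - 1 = -32*m^3 + 60*m^2 - 28*m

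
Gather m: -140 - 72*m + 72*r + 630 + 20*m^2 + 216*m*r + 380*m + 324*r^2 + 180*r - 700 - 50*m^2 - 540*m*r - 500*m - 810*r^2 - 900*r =-30*m^2 + m*(-324*r - 192) - 486*r^2 - 648*r - 210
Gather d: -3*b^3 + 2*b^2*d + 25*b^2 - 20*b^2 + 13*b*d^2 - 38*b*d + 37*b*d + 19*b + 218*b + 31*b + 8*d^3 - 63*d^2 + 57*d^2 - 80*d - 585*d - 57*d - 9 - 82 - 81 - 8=-3*b^3 + 5*b^2 + 268*b + 8*d^3 + d^2*(13*b - 6) + d*(2*b^2 - b - 722) - 180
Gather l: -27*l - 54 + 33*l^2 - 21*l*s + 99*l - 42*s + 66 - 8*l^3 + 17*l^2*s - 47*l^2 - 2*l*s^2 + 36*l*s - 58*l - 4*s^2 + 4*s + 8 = -8*l^3 + l^2*(17*s - 14) + l*(-2*s^2 + 15*s + 14) - 4*s^2 - 38*s + 20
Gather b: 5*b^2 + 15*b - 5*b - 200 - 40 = 5*b^2 + 10*b - 240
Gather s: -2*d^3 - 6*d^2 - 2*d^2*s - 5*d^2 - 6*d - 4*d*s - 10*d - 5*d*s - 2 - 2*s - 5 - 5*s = -2*d^3 - 11*d^2 - 16*d + s*(-2*d^2 - 9*d - 7) - 7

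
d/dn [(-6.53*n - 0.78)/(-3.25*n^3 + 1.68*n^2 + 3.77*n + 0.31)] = (-42.445*n^3 + 3.3654*n^2 + 2.6208*n + 0.9163)/(10.5625*n^6 - 10.92*n^5 - 21.6826*n^4 + 10.6522*n^3 + 15.2545*n^2 + 2.3374*n + 0.0961)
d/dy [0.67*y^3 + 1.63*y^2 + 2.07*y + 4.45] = 2.01*y^2 + 3.26*y + 2.07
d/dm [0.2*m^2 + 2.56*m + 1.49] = 0.4*m + 2.56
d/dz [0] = 0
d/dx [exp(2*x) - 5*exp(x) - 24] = (2*exp(x) - 5)*exp(x)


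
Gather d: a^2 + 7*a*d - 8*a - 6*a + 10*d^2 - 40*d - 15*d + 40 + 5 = a^2 - 14*a + 10*d^2 + d*(7*a - 55) + 45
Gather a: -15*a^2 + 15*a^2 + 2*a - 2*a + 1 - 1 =0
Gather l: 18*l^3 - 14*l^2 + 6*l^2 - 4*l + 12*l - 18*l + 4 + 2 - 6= 18*l^3 - 8*l^2 - 10*l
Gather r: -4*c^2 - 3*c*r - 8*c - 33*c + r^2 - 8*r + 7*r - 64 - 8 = -4*c^2 - 41*c + r^2 + r*(-3*c - 1) - 72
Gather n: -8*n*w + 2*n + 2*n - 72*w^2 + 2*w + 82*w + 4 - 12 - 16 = n*(4 - 8*w) - 72*w^2 + 84*w - 24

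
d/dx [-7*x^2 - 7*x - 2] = -14*x - 7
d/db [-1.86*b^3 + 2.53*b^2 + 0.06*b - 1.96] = -5.58*b^2 + 5.06*b + 0.06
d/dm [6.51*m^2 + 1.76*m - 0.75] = 13.02*m + 1.76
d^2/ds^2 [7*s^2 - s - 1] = 14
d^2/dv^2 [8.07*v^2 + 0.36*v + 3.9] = 16.1400000000000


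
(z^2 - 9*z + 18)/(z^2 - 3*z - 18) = (z - 3)/(z + 3)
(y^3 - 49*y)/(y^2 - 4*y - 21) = y*(y + 7)/(y + 3)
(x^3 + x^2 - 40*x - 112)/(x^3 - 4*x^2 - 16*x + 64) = (x^2 - 3*x - 28)/(x^2 - 8*x + 16)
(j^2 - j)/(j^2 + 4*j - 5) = j/(j + 5)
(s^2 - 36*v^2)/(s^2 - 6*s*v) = (s + 6*v)/s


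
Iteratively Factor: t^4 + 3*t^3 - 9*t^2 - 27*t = (t + 3)*(t^3 - 9*t) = (t + 3)^2*(t^2 - 3*t) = t*(t + 3)^2*(t - 3)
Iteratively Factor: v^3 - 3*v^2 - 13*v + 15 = (v - 5)*(v^2 + 2*v - 3) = (v - 5)*(v - 1)*(v + 3)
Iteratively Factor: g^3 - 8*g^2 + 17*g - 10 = (g - 2)*(g^2 - 6*g + 5) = (g - 5)*(g - 2)*(g - 1)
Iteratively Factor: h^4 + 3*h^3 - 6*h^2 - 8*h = (h + 1)*(h^3 + 2*h^2 - 8*h) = h*(h + 1)*(h^2 + 2*h - 8) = h*(h - 2)*(h + 1)*(h + 4)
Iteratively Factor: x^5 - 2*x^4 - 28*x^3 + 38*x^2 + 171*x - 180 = (x - 5)*(x^4 + 3*x^3 - 13*x^2 - 27*x + 36) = (x - 5)*(x - 3)*(x^3 + 6*x^2 + 5*x - 12) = (x - 5)*(x - 3)*(x + 3)*(x^2 + 3*x - 4) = (x - 5)*(x - 3)*(x + 3)*(x + 4)*(x - 1)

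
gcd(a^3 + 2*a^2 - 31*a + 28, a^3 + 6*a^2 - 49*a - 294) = a + 7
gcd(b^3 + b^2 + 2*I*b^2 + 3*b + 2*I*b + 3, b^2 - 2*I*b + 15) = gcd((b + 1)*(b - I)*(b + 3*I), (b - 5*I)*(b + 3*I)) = b + 3*I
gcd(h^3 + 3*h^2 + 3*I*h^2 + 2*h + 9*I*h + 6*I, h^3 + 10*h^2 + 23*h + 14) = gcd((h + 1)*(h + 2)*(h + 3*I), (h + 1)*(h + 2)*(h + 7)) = h^2 + 3*h + 2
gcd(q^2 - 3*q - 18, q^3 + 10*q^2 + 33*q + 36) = q + 3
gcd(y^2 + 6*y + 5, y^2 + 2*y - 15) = y + 5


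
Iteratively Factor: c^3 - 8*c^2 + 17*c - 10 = (c - 1)*(c^2 - 7*c + 10) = (c - 5)*(c - 1)*(c - 2)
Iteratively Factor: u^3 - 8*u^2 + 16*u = (u)*(u^2 - 8*u + 16) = u*(u - 4)*(u - 4)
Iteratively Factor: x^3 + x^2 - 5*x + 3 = (x - 1)*(x^2 + 2*x - 3) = (x - 1)*(x + 3)*(x - 1)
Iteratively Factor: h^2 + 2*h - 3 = (h + 3)*(h - 1)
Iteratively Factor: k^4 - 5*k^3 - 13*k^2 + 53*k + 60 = (k - 4)*(k^3 - k^2 - 17*k - 15) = (k - 4)*(k + 3)*(k^2 - 4*k - 5) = (k - 4)*(k + 1)*(k + 3)*(k - 5)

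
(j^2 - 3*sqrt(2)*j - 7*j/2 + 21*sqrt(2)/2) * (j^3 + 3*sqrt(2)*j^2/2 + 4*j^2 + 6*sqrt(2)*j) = j^5 - 3*sqrt(2)*j^4/2 + j^4/2 - 23*j^3 - 3*sqrt(2)*j^3/4 - 9*j^2/2 + 21*sqrt(2)*j^2 + 126*j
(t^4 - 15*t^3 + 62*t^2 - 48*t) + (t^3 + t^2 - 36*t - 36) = t^4 - 14*t^3 + 63*t^2 - 84*t - 36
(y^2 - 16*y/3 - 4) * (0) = 0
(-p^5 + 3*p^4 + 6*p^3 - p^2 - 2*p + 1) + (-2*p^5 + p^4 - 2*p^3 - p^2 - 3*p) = -3*p^5 + 4*p^4 + 4*p^3 - 2*p^2 - 5*p + 1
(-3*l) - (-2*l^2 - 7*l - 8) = 2*l^2 + 4*l + 8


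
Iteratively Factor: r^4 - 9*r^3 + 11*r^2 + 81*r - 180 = (r - 4)*(r^3 - 5*r^2 - 9*r + 45) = (r - 5)*(r - 4)*(r^2 - 9) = (r - 5)*(r - 4)*(r - 3)*(r + 3)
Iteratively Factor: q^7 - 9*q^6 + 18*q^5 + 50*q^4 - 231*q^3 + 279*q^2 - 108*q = (q - 1)*(q^6 - 8*q^5 + 10*q^4 + 60*q^3 - 171*q^2 + 108*q) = (q - 1)*(q + 3)*(q^5 - 11*q^4 + 43*q^3 - 69*q^2 + 36*q) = (q - 3)*(q - 1)*(q + 3)*(q^4 - 8*q^3 + 19*q^2 - 12*q) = q*(q - 3)*(q - 1)*(q + 3)*(q^3 - 8*q^2 + 19*q - 12) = q*(q - 3)^2*(q - 1)*(q + 3)*(q^2 - 5*q + 4) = q*(q - 3)^2*(q - 1)^2*(q + 3)*(q - 4)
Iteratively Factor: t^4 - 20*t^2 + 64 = (t + 2)*(t^3 - 2*t^2 - 16*t + 32) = (t - 4)*(t + 2)*(t^2 + 2*t - 8) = (t - 4)*(t - 2)*(t + 2)*(t + 4)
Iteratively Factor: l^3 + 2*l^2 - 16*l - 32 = (l + 4)*(l^2 - 2*l - 8) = (l - 4)*(l + 4)*(l + 2)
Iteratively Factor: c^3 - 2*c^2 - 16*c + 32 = (c - 4)*(c^2 + 2*c - 8) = (c - 4)*(c - 2)*(c + 4)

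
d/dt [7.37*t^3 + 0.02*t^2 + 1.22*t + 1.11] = 22.11*t^2 + 0.04*t + 1.22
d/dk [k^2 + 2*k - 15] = 2*k + 2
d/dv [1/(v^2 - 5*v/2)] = 2*(5 - 4*v)/(v^2*(2*v - 5)^2)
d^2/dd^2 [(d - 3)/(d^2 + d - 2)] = 2*((2 - 3*d)*(d^2 + d - 2) + (d - 3)*(2*d + 1)^2)/(d^2 + d - 2)^3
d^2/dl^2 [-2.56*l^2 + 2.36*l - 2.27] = -5.12000000000000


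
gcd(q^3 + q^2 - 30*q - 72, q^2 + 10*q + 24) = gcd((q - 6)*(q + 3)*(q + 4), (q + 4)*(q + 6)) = q + 4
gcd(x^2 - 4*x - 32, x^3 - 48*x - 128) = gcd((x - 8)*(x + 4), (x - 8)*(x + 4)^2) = x^2 - 4*x - 32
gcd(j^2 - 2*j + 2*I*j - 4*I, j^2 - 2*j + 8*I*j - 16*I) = j - 2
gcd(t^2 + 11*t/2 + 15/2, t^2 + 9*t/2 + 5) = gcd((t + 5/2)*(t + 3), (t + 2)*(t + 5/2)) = t + 5/2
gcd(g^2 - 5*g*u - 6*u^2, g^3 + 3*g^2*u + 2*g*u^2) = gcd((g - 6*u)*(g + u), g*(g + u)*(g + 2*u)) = g + u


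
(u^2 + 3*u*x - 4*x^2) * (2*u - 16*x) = 2*u^3 - 10*u^2*x - 56*u*x^2 + 64*x^3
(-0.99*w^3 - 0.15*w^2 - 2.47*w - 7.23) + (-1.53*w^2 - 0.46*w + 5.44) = -0.99*w^3 - 1.68*w^2 - 2.93*w - 1.79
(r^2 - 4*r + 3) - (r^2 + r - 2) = 5 - 5*r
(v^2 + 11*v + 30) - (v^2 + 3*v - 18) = 8*v + 48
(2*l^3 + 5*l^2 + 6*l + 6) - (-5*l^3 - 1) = 7*l^3 + 5*l^2 + 6*l + 7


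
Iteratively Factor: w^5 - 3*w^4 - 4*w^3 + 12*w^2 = (w - 2)*(w^4 - w^3 - 6*w^2) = (w - 2)*(w + 2)*(w^3 - 3*w^2) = (w - 3)*(w - 2)*(w + 2)*(w^2) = w*(w - 3)*(w - 2)*(w + 2)*(w)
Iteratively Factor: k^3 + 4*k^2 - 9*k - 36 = (k + 3)*(k^2 + k - 12) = (k - 3)*(k + 3)*(k + 4)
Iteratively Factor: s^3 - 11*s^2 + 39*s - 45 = (s - 5)*(s^2 - 6*s + 9) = (s - 5)*(s - 3)*(s - 3)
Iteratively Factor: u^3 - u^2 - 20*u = (u + 4)*(u^2 - 5*u) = u*(u + 4)*(u - 5)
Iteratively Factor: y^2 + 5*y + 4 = (y + 1)*(y + 4)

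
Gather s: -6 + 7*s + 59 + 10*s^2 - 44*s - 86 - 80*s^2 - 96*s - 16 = -70*s^2 - 133*s - 49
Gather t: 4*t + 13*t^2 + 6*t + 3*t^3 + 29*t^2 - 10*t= 3*t^3 + 42*t^2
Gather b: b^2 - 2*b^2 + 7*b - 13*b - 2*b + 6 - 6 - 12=-b^2 - 8*b - 12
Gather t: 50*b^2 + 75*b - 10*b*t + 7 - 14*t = 50*b^2 + 75*b + t*(-10*b - 14) + 7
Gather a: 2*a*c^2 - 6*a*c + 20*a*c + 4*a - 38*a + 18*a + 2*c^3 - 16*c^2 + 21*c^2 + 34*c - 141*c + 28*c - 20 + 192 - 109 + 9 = a*(2*c^2 + 14*c - 16) + 2*c^3 + 5*c^2 - 79*c + 72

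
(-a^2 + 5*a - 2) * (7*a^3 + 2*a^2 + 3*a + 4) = -7*a^5 + 33*a^4 - 7*a^3 + 7*a^2 + 14*a - 8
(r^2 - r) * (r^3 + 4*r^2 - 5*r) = r^5 + 3*r^4 - 9*r^3 + 5*r^2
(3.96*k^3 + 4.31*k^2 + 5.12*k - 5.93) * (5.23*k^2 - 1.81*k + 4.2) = 20.7108*k^5 + 15.3737*k^4 + 35.6085*k^3 - 22.1791*k^2 + 32.2373*k - 24.906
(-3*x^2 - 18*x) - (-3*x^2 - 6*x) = -12*x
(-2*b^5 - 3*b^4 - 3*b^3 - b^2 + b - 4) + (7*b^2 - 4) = -2*b^5 - 3*b^4 - 3*b^3 + 6*b^2 + b - 8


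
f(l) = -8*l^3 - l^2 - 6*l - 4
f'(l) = -24*l^2 - 2*l - 6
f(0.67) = -10.88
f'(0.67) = -18.11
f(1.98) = -81.90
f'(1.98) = -104.05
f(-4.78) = 875.55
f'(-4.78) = -544.80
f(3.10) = -270.54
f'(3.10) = -242.84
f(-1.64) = 38.44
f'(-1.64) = -67.27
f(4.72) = -895.83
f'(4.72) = -550.12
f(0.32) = -6.28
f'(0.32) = -9.10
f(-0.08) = -3.52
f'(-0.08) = -5.99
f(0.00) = -4.00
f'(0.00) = -6.00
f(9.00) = -5971.00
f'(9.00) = -1968.00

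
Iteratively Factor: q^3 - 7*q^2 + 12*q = (q)*(q^2 - 7*q + 12) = q*(q - 4)*(q - 3)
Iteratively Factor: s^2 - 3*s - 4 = (s + 1)*(s - 4)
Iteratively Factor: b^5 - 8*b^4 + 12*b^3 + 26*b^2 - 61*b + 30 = (b - 5)*(b^4 - 3*b^3 - 3*b^2 + 11*b - 6) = (b - 5)*(b + 2)*(b^3 - 5*b^2 + 7*b - 3) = (b - 5)*(b - 1)*(b + 2)*(b^2 - 4*b + 3) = (b - 5)*(b - 1)^2*(b + 2)*(b - 3)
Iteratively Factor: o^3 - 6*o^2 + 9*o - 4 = (o - 1)*(o^2 - 5*o + 4) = (o - 4)*(o - 1)*(o - 1)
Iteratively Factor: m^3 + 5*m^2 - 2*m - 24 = (m + 3)*(m^2 + 2*m - 8) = (m - 2)*(m + 3)*(m + 4)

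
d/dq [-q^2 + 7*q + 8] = 7 - 2*q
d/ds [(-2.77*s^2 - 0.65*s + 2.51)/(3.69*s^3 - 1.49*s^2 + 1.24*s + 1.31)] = (10.2213*s^4 + 4.797*s^3 - 32.189*s^2 + 0.222399999999997*s - 3.9639)/(13.6161*s^6 - 10.9962*s^5 + 11.3713*s^4 + 5.9726*s^3 - 2.3662*s^2 + 3.2488*s + 1.7161)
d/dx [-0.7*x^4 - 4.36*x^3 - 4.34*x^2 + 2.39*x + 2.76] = -2.8*x^3 - 13.08*x^2 - 8.68*x + 2.39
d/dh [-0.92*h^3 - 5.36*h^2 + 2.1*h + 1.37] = -2.76*h^2 - 10.72*h + 2.1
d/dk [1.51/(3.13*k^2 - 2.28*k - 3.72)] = (3.4428 - 9.4526*k)/(-3.13*k^2 + 2.28*k + 3.72)^2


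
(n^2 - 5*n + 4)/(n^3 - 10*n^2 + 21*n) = (n^2 - 5*n + 4)/(n*(n^2 - 10*n + 21))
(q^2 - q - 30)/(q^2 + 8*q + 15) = (q - 6)/(q + 3)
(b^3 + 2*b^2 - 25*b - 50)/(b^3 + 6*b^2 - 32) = (b^3 + 2*b^2 - 25*b - 50)/(b^3 + 6*b^2 - 32)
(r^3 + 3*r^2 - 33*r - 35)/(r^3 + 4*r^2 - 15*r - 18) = (r^2 + 2*r - 35)/(r^2 + 3*r - 18)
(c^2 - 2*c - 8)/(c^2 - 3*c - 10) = (c - 4)/(c - 5)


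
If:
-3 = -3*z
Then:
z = 1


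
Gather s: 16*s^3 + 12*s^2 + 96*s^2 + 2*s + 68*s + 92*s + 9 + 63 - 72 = 16*s^3 + 108*s^2 + 162*s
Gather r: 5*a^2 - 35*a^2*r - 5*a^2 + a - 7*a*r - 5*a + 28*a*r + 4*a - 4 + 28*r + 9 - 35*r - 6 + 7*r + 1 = r*(-35*a^2 + 21*a)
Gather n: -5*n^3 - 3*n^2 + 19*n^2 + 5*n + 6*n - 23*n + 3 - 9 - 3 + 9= -5*n^3 + 16*n^2 - 12*n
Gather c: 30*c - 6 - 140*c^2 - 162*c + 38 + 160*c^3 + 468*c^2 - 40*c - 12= 160*c^3 + 328*c^2 - 172*c + 20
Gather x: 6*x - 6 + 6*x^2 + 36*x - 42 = 6*x^2 + 42*x - 48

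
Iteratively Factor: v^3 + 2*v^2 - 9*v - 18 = (v - 3)*(v^2 + 5*v + 6) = (v - 3)*(v + 3)*(v + 2)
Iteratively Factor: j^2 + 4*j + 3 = (j + 1)*(j + 3)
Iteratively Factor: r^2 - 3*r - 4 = (r - 4)*(r + 1)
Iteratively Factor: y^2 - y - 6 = (y - 3)*(y + 2)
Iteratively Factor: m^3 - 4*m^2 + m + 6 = (m - 2)*(m^2 - 2*m - 3) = (m - 3)*(m - 2)*(m + 1)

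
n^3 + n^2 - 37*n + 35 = (n - 5)*(n - 1)*(n + 7)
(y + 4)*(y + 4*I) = y^2 + 4*y + 4*I*y + 16*I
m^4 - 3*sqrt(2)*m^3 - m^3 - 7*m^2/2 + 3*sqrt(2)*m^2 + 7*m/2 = m*(m - 1)*(m - 7*sqrt(2)/2)*(m + sqrt(2)/2)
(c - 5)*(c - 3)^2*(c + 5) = c^4 - 6*c^3 - 16*c^2 + 150*c - 225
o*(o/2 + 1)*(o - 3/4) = o^3/2 + 5*o^2/8 - 3*o/4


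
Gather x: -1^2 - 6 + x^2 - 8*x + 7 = x^2 - 8*x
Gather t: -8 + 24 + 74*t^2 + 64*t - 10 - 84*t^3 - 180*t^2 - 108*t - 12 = -84*t^3 - 106*t^2 - 44*t - 6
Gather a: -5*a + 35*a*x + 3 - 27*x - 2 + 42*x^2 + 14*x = a*(35*x - 5) + 42*x^2 - 13*x + 1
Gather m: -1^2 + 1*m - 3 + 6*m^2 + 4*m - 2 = 6*m^2 + 5*m - 6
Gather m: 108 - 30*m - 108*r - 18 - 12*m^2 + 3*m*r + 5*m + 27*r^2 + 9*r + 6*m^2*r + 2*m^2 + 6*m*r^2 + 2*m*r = m^2*(6*r - 10) + m*(6*r^2 + 5*r - 25) + 27*r^2 - 99*r + 90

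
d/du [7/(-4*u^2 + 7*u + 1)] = 7*(8*u - 7)/(-4*u^2 + 7*u + 1)^2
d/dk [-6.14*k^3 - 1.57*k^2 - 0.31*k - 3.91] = -18.42*k^2 - 3.14*k - 0.31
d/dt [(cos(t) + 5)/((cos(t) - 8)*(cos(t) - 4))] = (cos(t)^2 + 10*cos(t) - 92)*sin(t)/((cos(t) - 8)^2*(cos(t) - 4)^2)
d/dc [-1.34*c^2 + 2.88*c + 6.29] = 2.88 - 2.68*c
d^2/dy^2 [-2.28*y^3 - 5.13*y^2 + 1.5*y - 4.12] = -13.68*y - 10.26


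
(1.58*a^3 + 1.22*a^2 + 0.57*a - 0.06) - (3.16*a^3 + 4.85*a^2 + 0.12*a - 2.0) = -1.58*a^3 - 3.63*a^2 + 0.45*a + 1.94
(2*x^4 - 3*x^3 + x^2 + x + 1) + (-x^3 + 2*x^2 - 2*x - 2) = 2*x^4 - 4*x^3 + 3*x^2 - x - 1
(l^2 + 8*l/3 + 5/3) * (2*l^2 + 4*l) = 2*l^4 + 28*l^3/3 + 14*l^2 + 20*l/3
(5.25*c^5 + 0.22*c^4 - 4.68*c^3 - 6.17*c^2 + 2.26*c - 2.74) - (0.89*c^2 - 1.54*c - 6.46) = 5.25*c^5 + 0.22*c^4 - 4.68*c^3 - 7.06*c^2 + 3.8*c + 3.72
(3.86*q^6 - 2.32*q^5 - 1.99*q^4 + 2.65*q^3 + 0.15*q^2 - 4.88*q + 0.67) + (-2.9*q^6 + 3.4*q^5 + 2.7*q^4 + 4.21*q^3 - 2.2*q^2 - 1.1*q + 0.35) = 0.96*q^6 + 1.08*q^5 + 0.71*q^4 + 6.86*q^3 - 2.05*q^2 - 5.98*q + 1.02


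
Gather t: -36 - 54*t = -54*t - 36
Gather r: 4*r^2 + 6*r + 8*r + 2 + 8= 4*r^2 + 14*r + 10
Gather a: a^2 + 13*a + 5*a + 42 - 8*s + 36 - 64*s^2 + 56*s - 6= a^2 + 18*a - 64*s^2 + 48*s + 72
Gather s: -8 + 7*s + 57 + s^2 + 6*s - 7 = s^2 + 13*s + 42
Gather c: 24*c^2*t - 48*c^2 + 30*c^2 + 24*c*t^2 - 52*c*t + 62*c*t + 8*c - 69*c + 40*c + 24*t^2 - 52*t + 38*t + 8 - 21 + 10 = c^2*(24*t - 18) + c*(24*t^2 + 10*t - 21) + 24*t^2 - 14*t - 3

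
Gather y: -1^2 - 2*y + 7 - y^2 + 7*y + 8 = -y^2 + 5*y + 14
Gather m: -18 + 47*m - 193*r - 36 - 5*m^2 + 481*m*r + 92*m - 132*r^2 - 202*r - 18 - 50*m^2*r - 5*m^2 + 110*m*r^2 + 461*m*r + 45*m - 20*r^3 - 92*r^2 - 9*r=m^2*(-50*r - 10) + m*(110*r^2 + 942*r + 184) - 20*r^3 - 224*r^2 - 404*r - 72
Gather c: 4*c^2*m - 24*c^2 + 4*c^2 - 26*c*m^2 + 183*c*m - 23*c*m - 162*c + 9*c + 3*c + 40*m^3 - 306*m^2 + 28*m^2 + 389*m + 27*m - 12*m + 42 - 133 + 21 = c^2*(4*m - 20) + c*(-26*m^2 + 160*m - 150) + 40*m^3 - 278*m^2 + 404*m - 70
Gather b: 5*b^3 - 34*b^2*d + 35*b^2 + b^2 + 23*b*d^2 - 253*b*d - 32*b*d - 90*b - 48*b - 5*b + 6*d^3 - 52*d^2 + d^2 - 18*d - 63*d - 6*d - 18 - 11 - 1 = 5*b^3 + b^2*(36 - 34*d) + b*(23*d^2 - 285*d - 143) + 6*d^3 - 51*d^2 - 87*d - 30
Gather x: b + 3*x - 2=b + 3*x - 2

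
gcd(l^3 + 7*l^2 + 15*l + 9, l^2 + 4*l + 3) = l^2 + 4*l + 3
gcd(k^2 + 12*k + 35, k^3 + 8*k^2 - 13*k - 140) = k^2 + 12*k + 35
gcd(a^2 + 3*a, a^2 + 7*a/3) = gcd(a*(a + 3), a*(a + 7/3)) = a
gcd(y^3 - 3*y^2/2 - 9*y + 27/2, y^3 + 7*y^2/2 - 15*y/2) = y - 3/2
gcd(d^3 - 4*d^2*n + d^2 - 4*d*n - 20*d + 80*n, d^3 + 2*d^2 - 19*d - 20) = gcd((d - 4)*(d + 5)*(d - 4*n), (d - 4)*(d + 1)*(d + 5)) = d^2 + d - 20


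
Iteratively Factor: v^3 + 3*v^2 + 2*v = (v + 1)*(v^2 + 2*v) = (v + 1)*(v + 2)*(v)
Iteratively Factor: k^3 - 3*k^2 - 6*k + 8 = (k - 1)*(k^2 - 2*k - 8) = (k - 4)*(k - 1)*(k + 2)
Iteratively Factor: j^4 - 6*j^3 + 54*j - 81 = (j - 3)*(j^3 - 3*j^2 - 9*j + 27) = (j - 3)^2*(j^2 - 9) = (j - 3)^2*(j + 3)*(j - 3)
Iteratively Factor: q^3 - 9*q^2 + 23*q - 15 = (q - 5)*(q^2 - 4*q + 3) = (q - 5)*(q - 3)*(q - 1)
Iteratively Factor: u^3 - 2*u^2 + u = (u - 1)*(u^2 - u) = (u - 1)^2*(u)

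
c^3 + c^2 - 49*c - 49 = (c - 7)*(c + 1)*(c + 7)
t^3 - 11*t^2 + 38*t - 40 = (t - 5)*(t - 4)*(t - 2)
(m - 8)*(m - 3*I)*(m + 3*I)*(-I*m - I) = -I*m^4 + 7*I*m^3 - I*m^2 + 63*I*m + 72*I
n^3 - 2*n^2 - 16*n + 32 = (n - 4)*(n - 2)*(n + 4)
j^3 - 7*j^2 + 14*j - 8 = (j - 4)*(j - 2)*(j - 1)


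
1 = 1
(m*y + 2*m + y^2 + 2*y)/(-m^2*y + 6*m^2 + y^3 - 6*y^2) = (y + 2)/(-m*y + 6*m + y^2 - 6*y)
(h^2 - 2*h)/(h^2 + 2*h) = (h - 2)/(h + 2)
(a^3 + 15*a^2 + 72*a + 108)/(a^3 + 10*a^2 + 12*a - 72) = (a + 3)/(a - 2)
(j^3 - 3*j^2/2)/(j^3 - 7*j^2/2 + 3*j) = j/(j - 2)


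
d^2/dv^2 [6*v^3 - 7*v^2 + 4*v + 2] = 36*v - 14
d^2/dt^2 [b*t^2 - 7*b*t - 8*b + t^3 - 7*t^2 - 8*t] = 2*b + 6*t - 14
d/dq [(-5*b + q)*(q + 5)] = -5*b + 2*q + 5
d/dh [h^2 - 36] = 2*h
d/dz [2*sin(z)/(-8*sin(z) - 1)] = -2*cos(z)/(8*sin(z) + 1)^2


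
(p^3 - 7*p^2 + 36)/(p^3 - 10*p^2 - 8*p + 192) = (p^2 - p - 6)/(p^2 - 4*p - 32)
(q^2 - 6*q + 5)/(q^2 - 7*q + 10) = (q - 1)/(q - 2)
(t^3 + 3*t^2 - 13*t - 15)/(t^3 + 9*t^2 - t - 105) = (t + 1)/(t + 7)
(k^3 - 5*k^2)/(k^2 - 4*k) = k*(k - 5)/(k - 4)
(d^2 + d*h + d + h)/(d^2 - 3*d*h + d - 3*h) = (d + h)/(d - 3*h)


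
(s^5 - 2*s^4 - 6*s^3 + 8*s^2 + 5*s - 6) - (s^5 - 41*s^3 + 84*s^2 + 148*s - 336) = -2*s^4 + 35*s^3 - 76*s^2 - 143*s + 330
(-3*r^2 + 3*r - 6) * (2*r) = -6*r^3 + 6*r^2 - 12*r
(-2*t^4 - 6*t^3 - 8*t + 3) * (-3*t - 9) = 6*t^5 + 36*t^4 + 54*t^3 + 24*t^2 + 63*t - 27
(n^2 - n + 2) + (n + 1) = n^2 + 3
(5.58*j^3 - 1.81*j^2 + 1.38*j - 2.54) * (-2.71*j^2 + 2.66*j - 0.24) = -15.1218*j^5 + 19.7479*j^4 - 9.8936*j^3 + 10.9886*j^2 - 7.0876*j + 0.6096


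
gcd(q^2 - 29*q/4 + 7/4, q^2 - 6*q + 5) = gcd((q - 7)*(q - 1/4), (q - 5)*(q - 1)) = 1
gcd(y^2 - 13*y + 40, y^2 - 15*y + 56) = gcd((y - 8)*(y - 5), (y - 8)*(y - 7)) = y - 8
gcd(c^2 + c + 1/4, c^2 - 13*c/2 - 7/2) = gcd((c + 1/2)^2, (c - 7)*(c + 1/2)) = c + 1/2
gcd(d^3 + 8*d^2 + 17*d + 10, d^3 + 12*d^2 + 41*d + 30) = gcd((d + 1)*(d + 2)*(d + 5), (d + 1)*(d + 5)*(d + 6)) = d^2 + 6*d + 5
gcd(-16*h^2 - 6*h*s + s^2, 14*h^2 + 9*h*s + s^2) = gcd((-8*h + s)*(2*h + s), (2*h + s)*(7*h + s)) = 2*h + s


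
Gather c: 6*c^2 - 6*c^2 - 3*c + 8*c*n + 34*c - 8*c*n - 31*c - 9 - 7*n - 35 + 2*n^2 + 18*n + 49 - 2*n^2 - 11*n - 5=0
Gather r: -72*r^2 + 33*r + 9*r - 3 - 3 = -72*r^2 + 42*r - 6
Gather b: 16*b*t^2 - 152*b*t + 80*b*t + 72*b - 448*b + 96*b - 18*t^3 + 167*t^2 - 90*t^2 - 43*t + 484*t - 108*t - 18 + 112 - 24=b*(16*t^2 - 72*t - 280) - 18*t^3 + 77*t^2 + 333*t + 70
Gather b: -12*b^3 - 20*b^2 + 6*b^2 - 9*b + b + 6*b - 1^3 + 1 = -12*b^3 - 14*b^2 - 2*b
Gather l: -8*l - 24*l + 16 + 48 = 64 - 32*l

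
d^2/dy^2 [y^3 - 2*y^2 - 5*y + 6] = 6*y - 4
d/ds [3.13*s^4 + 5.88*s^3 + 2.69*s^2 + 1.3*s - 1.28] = 12.52*s^3 + 17.64*s^2 + 5.38*s + 1.3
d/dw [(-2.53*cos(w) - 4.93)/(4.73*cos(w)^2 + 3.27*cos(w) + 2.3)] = (11.9669*sin(w)^2 - 46.6378*cos(w) - 22.269)*sin(w)/(4.73*cos(w)^2 + 3.27*cos(w) + 2.3)^2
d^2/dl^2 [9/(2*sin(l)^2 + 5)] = 36*(-4*sin(l)^4 + 16*sin(l)^2 - 5)/(6 - cos(2*l))^3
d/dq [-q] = -1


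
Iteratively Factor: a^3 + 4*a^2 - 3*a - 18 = (a + 3)*(a^2 + a - 6) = (a - 2)*(a + 3)*(a + 3)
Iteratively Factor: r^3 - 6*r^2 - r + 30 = (r - 3)*(r^2 - 3*r - 10) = (r - 5)*(r - 3)*(r + 2)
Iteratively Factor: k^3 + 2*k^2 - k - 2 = (k + 2)*(k^2 - 1) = (k - 1)*(k + 2)*(k + 1)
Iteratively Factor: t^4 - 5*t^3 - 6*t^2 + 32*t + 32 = (t + 2)*(t^3 - 7*t^2 + 8*t + 16) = (t - 4)*(t + 2)*(t^2 - 3*t - 4) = (t - 4)*(t + 1)*(t + 2)*(t - 4)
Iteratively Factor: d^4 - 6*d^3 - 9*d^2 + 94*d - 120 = (d - 3)*(d^3 - 3*d^2 - 18*d + 40) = (d - 3)*(d - 2)*(d^2 - d - 20) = (d - 5)*(d - 3)*(d - 2)*(d + 4)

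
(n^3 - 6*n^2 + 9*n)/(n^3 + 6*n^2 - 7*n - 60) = n*(n - 3)/(n^2 + 9*n + 20)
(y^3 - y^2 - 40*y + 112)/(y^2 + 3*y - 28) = y - 4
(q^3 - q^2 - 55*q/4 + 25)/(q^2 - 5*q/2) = q + 3/2 - 10/q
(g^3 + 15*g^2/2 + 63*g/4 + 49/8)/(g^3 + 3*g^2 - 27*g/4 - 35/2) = (4*g^2 + 16*g + 7)/(2*(2*g^2 - g - 10))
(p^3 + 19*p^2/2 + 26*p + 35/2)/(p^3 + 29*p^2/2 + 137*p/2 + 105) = (p + 1)/(p + 6)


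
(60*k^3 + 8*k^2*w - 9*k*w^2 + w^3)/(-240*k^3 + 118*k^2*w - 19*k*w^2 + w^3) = (2*k + w)/(-8*k + w)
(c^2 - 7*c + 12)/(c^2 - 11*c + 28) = (c - 3)/(c - 7)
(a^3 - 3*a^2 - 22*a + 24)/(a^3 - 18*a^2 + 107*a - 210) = (a^2 + 3*a - 4)/(a^2 - 12*a + 35)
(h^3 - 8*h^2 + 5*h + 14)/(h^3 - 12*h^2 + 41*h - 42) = (h + 1)/(h - 3)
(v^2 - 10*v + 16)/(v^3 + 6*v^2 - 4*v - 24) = (v - 8)/(v^2 + 8*v + 12)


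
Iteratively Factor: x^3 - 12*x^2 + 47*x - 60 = (x - 4)*(x^2 - 8*x + 15) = (x - 4)*(x - 3)*(x - 5)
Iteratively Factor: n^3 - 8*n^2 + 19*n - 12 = (n - 4)*(n^2 - 4*n + 3) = (n - 4)*(n - 1)*(n - 3)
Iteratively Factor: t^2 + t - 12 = (t - 3)*(t + 4)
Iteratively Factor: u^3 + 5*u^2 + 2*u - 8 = (u + 2)*(u^2 + 3*u - 4) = (u - 1)*(u + 2)*(u + 4)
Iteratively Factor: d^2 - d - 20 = (d - 5)*(d + 4)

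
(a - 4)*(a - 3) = a^2 - 7*a + 12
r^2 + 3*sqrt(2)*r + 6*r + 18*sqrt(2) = (r + 6)*(r + 3*sqrt(2))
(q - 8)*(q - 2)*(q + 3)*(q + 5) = q^4 - 2*q^3 - 49*q^2 - 22*q + 240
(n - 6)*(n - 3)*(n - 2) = n^3 - 11*n^2 + 36*n - 36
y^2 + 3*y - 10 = (y - 2)*(y + 5)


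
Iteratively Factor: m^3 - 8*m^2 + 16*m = (m - 4)*(m^2 - 4*m) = (m - 4)^2*(m)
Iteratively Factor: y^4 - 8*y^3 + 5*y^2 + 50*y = (y - 5)*(y^3 - 3*y^2 - 10*y) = (y - 5)^2*(y^2 + 2*y) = (y - 5)^2*(y + 2)*(y)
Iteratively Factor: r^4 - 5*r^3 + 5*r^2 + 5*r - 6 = (r + 1)*(r^3 - 6*r^2 + 11*r - 6) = (r - 3)*(r + 1)*(r^2 - 3*r + 2) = (r - 3)*(r - 1)*(r + 1)*(r - 2)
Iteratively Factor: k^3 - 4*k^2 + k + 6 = (k - 3)*(k^2 - k - 2) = (k - 3)*(k - 2)*(k + 1)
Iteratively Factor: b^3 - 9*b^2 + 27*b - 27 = (b - 3)*(b^2 - 6*b + 9) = (b - 3)^2*(b - 3)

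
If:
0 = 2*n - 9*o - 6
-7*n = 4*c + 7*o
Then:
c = -77*o/8 - 21/4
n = 9*o/2 + 3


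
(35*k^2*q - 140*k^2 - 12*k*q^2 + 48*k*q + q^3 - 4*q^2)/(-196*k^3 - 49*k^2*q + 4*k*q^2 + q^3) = (-5*k*q + 20*k + q^2 - 4*q)/(28*k^2 + 11*k*q + q^2)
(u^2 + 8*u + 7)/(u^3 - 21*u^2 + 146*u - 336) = (u^2 + 8*u + 7)/(u^3 - 21*u^2 + 146*u - 336)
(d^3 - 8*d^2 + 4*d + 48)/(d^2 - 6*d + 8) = (d^2 - 4*d - 12)/(d - 2)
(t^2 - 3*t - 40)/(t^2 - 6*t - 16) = (t + 5)/(t + 2)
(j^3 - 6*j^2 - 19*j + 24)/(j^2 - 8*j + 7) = (j^2 - 5*j - 24)/(j - 7)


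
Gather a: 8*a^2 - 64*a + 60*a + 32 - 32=8*a^2 - 4*a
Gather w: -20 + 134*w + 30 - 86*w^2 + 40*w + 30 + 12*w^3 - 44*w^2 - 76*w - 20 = 12*w^3 - 130*w^2 + 98*w + 20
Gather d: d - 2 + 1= d - 1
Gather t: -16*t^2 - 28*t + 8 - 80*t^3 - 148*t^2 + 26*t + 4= -80*t^3 - 164*t^2 - 2*t + 12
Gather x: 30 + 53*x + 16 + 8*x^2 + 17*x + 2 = 8*x^2 + 70*x + 48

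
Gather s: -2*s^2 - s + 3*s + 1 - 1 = -2*s^2 + 2*s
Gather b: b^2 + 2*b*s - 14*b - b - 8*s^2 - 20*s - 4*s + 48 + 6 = b^2 + b*(2*s - 15) - 8*s^2 - 24*s + 54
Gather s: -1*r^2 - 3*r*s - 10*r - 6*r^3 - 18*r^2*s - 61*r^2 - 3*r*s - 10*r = -6*r^3 - 62*r^2 - 20*r + s*(-18*r^2 - 6*r)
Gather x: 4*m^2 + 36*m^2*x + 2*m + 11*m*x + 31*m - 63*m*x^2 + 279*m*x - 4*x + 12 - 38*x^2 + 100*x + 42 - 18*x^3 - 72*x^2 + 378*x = 4*m^2 + 33*m - 18*x^3 + x^2*(-63*m - 110) + x*(36*m^2 + 290*m + 474) + 54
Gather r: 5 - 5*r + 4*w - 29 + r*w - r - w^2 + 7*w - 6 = r*(w - 6) - w^2 + 11*w - 30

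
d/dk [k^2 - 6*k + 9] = 2*k - 6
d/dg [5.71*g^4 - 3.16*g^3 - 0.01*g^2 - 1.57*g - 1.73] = 22.84*g^3 - 9.48*g^2 - 0.02*g - 1.57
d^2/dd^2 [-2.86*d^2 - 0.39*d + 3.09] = -5.72000000000000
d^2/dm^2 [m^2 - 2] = 2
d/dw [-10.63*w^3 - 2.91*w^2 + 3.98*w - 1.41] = -31.89*w^2 - 5.82*w + 3.98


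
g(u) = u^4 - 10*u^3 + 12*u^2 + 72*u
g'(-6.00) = -2016.00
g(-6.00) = 3456.00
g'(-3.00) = -378.00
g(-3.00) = 243.00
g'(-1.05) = 9.09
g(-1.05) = -49.58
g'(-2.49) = -235.52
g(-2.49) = 87.94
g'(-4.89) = -1230.44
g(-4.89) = 1675.96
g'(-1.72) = -78.39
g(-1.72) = -28.70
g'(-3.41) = -517.29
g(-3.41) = 425.75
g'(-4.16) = -834.97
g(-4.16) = 927.54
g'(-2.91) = -350.45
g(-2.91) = 210.23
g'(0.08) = 73.73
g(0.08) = 5.83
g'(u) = 4*u^3 - 30*u^2 + 24*u + 72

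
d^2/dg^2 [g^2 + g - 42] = 2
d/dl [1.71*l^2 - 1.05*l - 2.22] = 3.42*l - 1.05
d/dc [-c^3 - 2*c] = -3*c^2 - 2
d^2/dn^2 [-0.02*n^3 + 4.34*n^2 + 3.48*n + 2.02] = 8.68 - 0.12*n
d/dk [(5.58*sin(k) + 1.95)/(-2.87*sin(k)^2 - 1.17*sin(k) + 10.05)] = (16.0146*sin(k)^2 + 11.193*sin(k) + 58.3605)*cos(k)/(8.2369*sin(k)^4 + 6.7158*sin(k)^3 - 56.3181*sin(k)^2 - 23.517*sin(k) + 101.0025)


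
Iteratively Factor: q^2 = (q)*(q)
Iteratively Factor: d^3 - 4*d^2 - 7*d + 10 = (d - 5)*(d^2 + d - 2) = (d - 5)*(d + 2)*(d - 1)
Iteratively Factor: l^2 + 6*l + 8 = (l + 2)*(l + 4)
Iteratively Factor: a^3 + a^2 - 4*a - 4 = (a + 1)*(a^2 - 4) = (a + 1)*(a + 2)*(a - 2)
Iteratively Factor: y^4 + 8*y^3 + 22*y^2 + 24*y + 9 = (y + 3)*(y^3 + 5*y^2 + 7*y + 3) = (y + 1)*(y + 3)*(y^2 + 4*y + 3) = (y + 1)^2*(y + 3)*(y + 3)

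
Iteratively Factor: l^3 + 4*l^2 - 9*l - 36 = (l - 3)*(l^2 + 7*l + 12) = (l - 3)*(l + 3)*(l + 4)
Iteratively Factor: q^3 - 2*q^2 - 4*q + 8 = (q - 2)*(q^2 - 4) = (q - 2)^2*(q + 2)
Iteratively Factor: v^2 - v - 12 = (v - 4)*(v + 3)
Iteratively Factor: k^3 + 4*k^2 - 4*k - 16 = (k - 2)*(k^2 + 6*k + 8) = (k - 2)*(k + 2)*(k + 4)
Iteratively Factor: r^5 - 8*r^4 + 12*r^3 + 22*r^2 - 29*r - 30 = (r - 2)*(r^4 - 6*r^3 + 22*r + 15) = (r - 5)*(r - 2)*(r^3 - r^2 - 5*r - 3) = (r - 5)*(r - 3)*(r - 2)*(r^2 + 2*r + 1) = (r - 5)*(r - 3)*(r - 2)*(r + 1)*(r + 1)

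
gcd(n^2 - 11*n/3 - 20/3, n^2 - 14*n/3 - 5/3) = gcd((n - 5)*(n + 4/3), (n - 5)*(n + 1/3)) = n - 5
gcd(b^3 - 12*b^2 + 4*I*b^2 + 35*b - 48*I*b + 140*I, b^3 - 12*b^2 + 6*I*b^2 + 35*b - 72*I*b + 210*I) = b^2 - 12*b + 35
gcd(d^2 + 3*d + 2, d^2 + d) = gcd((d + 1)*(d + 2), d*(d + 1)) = d + 1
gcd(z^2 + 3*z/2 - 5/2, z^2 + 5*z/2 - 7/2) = z - 1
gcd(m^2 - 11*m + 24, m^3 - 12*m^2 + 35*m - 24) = m^2 - 11*m + 24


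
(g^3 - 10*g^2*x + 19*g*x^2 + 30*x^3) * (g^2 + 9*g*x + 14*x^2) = g^5 - g^4*x - 57*g^3*x^2 + 61*g^2*x^3 + 536*g*x^4 + 420*x^5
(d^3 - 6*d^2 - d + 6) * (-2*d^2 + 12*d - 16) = -2*d^5 + 24*d^4 - 86*d^3 + 72*d^2 + 88*d - 96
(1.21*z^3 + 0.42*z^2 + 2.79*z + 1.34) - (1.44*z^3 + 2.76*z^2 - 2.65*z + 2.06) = -0.23*z^3 - 2.34*z^2 + 5.44*z - 0.72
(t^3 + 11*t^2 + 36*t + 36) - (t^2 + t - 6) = t^3 + 10*t^2 + 35*t + 42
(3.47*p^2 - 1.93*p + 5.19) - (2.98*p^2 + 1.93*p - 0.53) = 0.49*p^2 - 3.86*p + 5.72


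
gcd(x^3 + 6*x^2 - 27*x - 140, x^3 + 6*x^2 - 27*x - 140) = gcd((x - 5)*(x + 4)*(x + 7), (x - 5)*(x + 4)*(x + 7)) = x^3 + 6*x^2 - 27*x - 140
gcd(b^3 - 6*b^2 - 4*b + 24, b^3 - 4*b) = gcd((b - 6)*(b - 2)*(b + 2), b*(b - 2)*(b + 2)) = b^2 - 4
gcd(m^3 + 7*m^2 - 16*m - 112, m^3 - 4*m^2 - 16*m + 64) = m^2 - 16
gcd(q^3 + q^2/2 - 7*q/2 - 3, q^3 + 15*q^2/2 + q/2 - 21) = 1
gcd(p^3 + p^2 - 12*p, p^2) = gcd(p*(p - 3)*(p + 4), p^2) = p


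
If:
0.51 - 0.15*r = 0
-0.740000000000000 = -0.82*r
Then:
No Solution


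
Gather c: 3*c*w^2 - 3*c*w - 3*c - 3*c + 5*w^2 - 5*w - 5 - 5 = c*(3*w^2 - 3*w - 6) + 5*w^2 - 5*w - 10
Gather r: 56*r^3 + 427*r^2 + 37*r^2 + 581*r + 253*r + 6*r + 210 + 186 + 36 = 56*r^3 + 464*r^2 + 840*r + 432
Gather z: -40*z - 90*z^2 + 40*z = -90*z^2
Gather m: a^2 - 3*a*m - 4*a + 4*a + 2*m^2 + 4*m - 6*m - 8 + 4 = a^2 + 2*m^2 + m*(-3*a - 2) - 4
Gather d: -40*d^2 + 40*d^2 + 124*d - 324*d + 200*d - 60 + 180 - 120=0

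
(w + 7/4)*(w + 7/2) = w^2 + 21*w/4 + 49/8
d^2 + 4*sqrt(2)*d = d*(d + 4*sqrt(2))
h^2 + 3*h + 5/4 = (h + 1/2)*(h + 5/2)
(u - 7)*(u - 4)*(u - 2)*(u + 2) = u^4 - 11*u^3 + 24*u^2 + 44*u - 112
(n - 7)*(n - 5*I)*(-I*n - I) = -I*n^3 - 5*n^2 + 6*I*n^2 + 30*n + 7*I*n + 35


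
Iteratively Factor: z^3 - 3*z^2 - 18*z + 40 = (z + 4)*(z^2 - 7*z + 10) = (z - 5)*(z + 4)*(z - 2)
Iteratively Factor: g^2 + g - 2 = (g - 1)*(g + 2)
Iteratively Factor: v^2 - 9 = (v - 3)*(v + 3)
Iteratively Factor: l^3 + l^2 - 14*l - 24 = (l - 4)*(l^2 + 5*l + 6) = (l - 4)*(l + 2)*(l + 3)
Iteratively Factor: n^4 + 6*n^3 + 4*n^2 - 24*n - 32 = (n + 2)*(n^3 + 4*n^2 - 4*n - 16) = (n + 2)*(n + 4)*(n^2 - 4) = (n + 2)^2*(n + 4)*(n - 2)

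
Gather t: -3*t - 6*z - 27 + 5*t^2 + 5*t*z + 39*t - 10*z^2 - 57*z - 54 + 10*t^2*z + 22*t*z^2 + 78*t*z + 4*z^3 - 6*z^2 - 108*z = t^2*(10*z + 5) + t*(22*z^2 + 83*z + 36) + 4*z^3 - 16*z^2 - 171*z - 81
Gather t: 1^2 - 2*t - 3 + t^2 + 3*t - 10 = t^2 + t - 12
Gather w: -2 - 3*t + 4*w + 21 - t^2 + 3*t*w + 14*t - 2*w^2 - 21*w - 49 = -t^2 + 11*t - 2*w^2 + w*(3*t - 17) - 30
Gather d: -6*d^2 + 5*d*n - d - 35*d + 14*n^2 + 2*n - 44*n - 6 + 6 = -6*d^2 + d*(5*n - 36) + 14*n^2 - 42*n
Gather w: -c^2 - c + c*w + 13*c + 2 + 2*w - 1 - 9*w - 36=-c^2 + 12*c + w*(c - 7) - 35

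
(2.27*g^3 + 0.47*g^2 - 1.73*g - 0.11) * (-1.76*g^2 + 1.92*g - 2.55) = -3.9952*g^5 + 3.5312*g^4 - 1.8413*g^3 - 4.3265*g^2 + 4.2003*g + 0.2805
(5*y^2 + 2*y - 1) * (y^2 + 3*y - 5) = 5*y^4 + 17*y^3 - 20*y^2 - 13*y + 5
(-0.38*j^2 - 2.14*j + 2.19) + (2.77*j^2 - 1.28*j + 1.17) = 2.39*j^2 - 3.42*j + 3.36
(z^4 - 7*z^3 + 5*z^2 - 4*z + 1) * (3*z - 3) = 3*z^5 - 24*z^4 + 36*z^3 - 27*z^2 + 15*z - 3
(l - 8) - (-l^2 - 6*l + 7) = l^2 + 7*l - 15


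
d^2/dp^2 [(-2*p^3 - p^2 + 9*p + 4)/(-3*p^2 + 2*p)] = 2*(-67*p^3 - 108*p^2 + 72*p - 16)/(p^3*(27*p^3 - 54*p^2 + 36*p - 8))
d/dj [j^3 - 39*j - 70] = 3*j^2 - 39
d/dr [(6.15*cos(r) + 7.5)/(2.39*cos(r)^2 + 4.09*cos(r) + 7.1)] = (14.6985*cos(r)^2 + 35.85*cos(r) - 12.99)*sin(r)/(5.7121*cos(r)^4 + 19.5502*cos(r)^3 + 50.6661*cos(r)^2 + 58.078*cos(r) + 50.41)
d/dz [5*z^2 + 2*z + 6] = 10*z + 2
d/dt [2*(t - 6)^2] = 4*t - 24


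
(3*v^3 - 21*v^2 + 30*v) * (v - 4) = 3*v^4 - 33*v^3 + 114*v^2 - 120*v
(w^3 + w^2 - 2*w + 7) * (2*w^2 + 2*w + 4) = 2*w^5 + 4*w^4 + 2*w^3 + 14*w^2 + 6*w + 28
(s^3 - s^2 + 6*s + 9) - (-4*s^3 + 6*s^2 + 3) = 5*s^3 - 7*s^2 + 6*s + 6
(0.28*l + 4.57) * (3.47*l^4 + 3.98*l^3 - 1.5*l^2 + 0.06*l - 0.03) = 0.9716*l^5 + 16.9723*l^4 + 17.7686*l^3 - 6.8382*l^2 + 0.2658*l - 0.1371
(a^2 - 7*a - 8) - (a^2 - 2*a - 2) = -5*a - 6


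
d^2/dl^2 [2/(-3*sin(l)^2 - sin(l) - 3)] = 2*(36*sin(l)^4 + 9*sin(l)^3 - 89*sin(l)^2 - 21*sin(l) + 16)/(3*sin(l)^2 + sin(l) + 3)^3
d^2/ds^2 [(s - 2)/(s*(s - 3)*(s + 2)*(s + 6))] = 2*(6*s^7 + 20*s^6 - 111*s^5 - 156*s^4 + 1428*s^3 + 216*s^2 - 2592*s - 2592)/(s^3*(s^9 + 15*s^8 + 39*s^7 - 343*s^6 - 1548*s^5 + 2052*s^4 + 15120*s^3 + 3888*s^2 - 46656*s - 46656))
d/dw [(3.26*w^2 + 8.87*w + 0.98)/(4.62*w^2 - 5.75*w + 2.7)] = (-59.7244*w^2 + 8.5488*w + 29.584)/(21.3444*w^4 - 53.13*w^3 + 58.0105*w^2 - 31.05*w + 7.29)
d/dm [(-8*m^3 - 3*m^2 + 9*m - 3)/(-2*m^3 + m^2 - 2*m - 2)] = (-14*m^4 + 68*m^3 + 27*m^2 + 18*m - 24)/(4*m^6 - 4*m^5 + 9*m^4 + 4*m^3 + 8*m + 4)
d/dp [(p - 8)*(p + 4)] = 2*p - 4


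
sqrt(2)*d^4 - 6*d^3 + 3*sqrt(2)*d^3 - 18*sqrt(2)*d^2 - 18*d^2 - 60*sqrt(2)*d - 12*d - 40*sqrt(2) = (d + 2)*(d - 5*sqrt(2))*(d + 2*sqrt(2))*(sqrt(2)*d + sqrt(2))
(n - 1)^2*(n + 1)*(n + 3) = n^4 + 2*n^3 - 4*n^2 - 2*n + 3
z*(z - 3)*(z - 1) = z^3 - 4*z^2 + 3*z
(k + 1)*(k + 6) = k^2 + 7*k + 6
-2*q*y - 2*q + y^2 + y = (-2*q + y)*(y + 1)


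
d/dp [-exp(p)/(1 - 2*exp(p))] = -exp(p)/(4*exp(2*p) - 4*exp(p) + 1)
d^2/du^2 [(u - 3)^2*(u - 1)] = 6*u - 14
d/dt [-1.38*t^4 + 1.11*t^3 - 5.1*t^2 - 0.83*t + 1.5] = -5.52*t^3 + 3.33*t^2 - 10.2*t - 0.83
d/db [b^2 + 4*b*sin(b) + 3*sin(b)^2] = 4*b*cos(b) + 2*b + 4*sin(b) + 3*sin(2*b)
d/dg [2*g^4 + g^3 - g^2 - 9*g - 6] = 8*g^3 + 3*g^2 - 2*g - 9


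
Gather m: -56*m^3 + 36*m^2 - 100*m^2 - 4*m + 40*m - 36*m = -56*m^3 - 64*m^2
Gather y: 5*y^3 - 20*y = 5*y^3 - 20*y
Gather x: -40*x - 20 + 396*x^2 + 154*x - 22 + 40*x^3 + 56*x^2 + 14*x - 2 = 40*x^3 + 452*x^2 + 128*x - 44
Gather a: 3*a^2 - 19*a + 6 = 3*a^2 - 19*a + 6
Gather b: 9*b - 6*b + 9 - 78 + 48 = 3*b - 21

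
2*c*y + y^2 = y*(2*c + y)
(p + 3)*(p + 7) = p^2 + 10*p + 21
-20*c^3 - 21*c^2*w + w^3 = (-5*c + w)*(c + w)*(4*c + w)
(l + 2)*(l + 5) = l^2 + 7*l + 10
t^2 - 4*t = t*(t - 4)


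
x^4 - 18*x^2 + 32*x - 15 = (x - 3)*(x - 1)^2*(x + 5)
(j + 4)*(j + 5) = j^2 + 9*j + 20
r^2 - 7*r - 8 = (r - 8)*(r + 1)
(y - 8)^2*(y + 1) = y^3 - 15*y^2 + 48*y + 64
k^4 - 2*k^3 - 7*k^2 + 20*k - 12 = (k - 2)^2*(k - 1)*(k + 3)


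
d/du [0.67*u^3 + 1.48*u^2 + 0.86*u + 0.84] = 2.01*u^2 + 2.96*u + 0.86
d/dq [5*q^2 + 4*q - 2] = 10*q + 4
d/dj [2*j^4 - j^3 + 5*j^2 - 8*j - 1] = 8*j^3 - 3*j^2 + 10*j - 8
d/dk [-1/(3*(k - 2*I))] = 1/(3*(k - 2*I)^2)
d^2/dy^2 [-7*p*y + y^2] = 2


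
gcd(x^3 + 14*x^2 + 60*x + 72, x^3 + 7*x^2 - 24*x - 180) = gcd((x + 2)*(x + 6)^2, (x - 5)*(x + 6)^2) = x^2 + 12*x + 36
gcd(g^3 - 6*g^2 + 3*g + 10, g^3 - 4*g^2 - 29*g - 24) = g + 1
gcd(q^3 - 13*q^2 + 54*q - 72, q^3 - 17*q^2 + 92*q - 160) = q - 4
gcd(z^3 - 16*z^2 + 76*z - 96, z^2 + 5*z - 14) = z - 2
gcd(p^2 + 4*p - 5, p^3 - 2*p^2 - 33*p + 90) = 1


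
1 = 1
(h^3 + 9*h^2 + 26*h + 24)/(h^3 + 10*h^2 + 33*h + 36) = (h + 2)/(h + 3)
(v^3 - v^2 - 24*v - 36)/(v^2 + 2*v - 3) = (v^2 - 4*v - 12)/(v - 1)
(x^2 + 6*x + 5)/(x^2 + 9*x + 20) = (x + 1)/(x + 4)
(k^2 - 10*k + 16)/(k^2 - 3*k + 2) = (k - 8)/(k - 1)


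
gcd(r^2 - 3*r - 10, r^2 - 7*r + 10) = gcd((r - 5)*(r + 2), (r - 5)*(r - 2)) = r - 5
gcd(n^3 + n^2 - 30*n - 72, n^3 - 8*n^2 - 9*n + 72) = n + 3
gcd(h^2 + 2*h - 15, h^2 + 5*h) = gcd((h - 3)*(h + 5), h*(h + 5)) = h + 5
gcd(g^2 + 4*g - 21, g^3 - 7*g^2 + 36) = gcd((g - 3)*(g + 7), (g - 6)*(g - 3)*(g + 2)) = g - 3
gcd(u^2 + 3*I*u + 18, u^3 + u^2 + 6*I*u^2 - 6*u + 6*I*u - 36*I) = u + 6*I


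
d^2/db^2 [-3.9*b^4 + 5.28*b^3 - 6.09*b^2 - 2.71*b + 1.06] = -46.8*b^2 + 31.68*b - 12.18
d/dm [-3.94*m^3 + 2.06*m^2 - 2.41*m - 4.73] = -11.82*m^2 + 4.12*m - 2.41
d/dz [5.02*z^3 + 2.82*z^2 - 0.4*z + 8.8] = 15.06*z^2 + 5.64*z - 0.4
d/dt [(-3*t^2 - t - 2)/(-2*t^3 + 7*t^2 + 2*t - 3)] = (-6*t^4 - 4*t^3 - 11*t^2 + 46*t + 7)/(4*t^6 - 28*t^5 + 41*t^4 + 40*t^3 - 38*t^2 - 12*t + 9)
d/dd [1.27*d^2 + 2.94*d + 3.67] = 2.54*d + 2.94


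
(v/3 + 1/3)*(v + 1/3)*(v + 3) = v^3/3 + 13*v^2/9 + 13*v/9 + 1/3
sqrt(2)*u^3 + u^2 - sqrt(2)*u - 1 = (u - 1)*(u + 1)*(sqrt(2)*u + 1)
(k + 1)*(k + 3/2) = k^2 + 5*k/2 + 3/2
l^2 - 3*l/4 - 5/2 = (l - 2)*(l + 5/4)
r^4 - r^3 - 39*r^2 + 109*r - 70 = (r - 5)*(r - 2)*(r - 1)*(r + 7)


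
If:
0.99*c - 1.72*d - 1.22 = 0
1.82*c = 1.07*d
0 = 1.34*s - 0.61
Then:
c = -0.63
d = -1.07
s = 0.46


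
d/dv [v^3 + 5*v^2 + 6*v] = 3*v^2 + 10*v + 6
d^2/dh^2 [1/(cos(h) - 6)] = (sin(h)^2 - 6*cos(h) + 1)/(cos(h) - 6)^3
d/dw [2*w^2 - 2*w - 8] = 4*w - 2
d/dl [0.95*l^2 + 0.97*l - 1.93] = 1.9*l + 0.97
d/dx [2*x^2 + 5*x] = 4*x + 5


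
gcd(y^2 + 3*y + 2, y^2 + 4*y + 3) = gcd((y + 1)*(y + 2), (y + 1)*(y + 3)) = y + 1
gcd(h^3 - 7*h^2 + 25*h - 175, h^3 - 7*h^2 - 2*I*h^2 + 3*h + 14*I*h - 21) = h - 7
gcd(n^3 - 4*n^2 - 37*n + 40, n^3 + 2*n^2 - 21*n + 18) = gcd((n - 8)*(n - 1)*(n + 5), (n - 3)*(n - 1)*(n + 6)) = n - 1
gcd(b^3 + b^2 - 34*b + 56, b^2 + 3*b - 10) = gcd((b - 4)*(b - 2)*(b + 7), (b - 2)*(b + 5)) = b - 2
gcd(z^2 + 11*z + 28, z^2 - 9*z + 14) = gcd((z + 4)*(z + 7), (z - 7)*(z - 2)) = 1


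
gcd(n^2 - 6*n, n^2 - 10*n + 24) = n - 6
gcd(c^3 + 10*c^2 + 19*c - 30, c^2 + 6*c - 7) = c - 1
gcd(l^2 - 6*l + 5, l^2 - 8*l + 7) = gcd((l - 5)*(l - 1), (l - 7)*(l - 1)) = l - 1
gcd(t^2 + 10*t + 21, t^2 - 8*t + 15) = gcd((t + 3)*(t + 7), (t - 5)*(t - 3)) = 1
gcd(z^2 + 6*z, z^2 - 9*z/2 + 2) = 1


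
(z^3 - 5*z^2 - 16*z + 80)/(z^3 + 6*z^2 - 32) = (z^2 - 9*z + 20)/(z^2 + 2*z - 8)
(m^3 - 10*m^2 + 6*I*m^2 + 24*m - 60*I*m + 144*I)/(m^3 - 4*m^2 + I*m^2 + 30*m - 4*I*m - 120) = (m - 6)/(m - 5*I)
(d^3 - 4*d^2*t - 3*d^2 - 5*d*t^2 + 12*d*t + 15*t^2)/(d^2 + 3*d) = (d^3 - 4*d^2*t - 3*d^2 - 5*d*t^2 + 12*d*t + 15*t^2)/(d*(d + 3))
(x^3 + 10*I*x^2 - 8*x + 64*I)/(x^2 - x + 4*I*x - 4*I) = (x^2 + 6*I*x + 16)/(x - 1)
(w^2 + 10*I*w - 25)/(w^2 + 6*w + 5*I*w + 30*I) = (w + 5*I)/(w + 6)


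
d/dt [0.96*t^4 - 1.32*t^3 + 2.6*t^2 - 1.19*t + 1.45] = 3.84*t^3 - 3.96*t^2 + 5.2*t - 1.19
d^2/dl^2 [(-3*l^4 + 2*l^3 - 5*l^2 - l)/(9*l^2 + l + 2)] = 2*(-243*l^6 - 81*l^5 - 171*l^4 - 118*l^3 + 210*l^2 + 78*l - 18)/(729*l^6 + 243*l^5 + 513*l^4 + 109*l^3 + 114*l^2 + 12*l + 8)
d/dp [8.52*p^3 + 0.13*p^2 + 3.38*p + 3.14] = 25.56*p^2 + 0.26*p + 3.38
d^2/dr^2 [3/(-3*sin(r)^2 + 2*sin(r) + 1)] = 6*(18*sin(r)^3 + 9*sin(r)^2 - 10*sin(r) + 7)/((sin(r) - 1)^2*(3*sin(r) + 1)^3)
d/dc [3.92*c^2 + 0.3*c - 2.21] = 7.84*c + 0.3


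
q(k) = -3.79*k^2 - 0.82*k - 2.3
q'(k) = -7.58*k - 0.82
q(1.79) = -15.91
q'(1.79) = -14.39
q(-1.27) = -7.37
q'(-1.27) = 8.81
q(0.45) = -3.44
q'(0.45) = -4.23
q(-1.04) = -5.55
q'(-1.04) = 7.06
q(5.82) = -135.45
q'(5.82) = -44.94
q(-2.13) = -17.75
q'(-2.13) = 15.33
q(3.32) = -46.80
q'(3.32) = -25.99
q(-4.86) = -87.83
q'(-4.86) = 36.02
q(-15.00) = -842.75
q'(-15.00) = 112.88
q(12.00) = -557.90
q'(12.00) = -91.78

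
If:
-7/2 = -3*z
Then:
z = 7/6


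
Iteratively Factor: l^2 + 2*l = (l + 2)*(l)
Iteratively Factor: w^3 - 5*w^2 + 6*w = (w - 2)*(w^2 - 3*w) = w*(w - 2)*(w - 3)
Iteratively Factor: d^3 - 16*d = (d)*(d^2 - 16) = d*(d + 4)*(d - 4)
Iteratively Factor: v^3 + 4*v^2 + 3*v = (v + 1)*(v^2 + 3*v) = v*(v + 1)*(v + 3)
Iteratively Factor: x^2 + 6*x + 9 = (x + 3)*(x + 3)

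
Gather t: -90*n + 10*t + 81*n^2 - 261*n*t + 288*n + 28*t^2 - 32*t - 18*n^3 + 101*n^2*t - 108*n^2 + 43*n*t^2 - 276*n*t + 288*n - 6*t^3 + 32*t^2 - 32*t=-18*n^3 - 27*n^2 + 486*n - 6*t^3 + t^2*(43*n + 60) + t*(101*n^2 - 537*n - 54)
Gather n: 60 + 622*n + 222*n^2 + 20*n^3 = 20*n^3 + 222*n^2 + 622*n + 60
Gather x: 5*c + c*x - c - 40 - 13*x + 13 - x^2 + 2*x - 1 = 4*c - x^2 + x*(c - 11) - 28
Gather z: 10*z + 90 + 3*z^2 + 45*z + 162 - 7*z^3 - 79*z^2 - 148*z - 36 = -7*z^3 - 76*z^2 - 93*z + 216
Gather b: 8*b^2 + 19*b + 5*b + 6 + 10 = 8*b^2 + 24*b + 16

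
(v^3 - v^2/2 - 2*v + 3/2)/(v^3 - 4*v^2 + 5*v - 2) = (v + 3/2)/(v - 2)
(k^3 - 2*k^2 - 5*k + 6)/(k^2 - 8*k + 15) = (k^2 + k - 2)/(k - 5)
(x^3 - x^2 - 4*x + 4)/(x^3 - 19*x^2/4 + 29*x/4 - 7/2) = 4*(x + 2)/(4*x - 7)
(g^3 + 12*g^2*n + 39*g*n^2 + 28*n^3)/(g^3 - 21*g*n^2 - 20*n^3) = (g + 7*n)/(g - 5*n)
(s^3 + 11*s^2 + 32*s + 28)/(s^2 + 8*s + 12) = (s^2 + 9*s + 14)/(s + 6)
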